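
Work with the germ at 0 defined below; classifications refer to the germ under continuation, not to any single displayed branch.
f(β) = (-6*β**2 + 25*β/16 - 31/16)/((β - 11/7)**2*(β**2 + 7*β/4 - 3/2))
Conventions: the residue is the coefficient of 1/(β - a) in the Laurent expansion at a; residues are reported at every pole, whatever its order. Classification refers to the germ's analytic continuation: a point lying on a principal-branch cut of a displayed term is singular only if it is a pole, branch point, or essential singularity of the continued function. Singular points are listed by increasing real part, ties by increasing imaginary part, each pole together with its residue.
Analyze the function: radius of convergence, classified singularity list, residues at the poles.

Radius of convergence at 0: -7/8 + (1/8)*sqrt(145).
At -7/8 - (1/8)*sqrt(145): a pole of order 1; residue -865879/4251528 + (53606441/616471560)*sqrt(145).
At -7/8 + (1/8)*sqrt(145): a pole of order 1; residue -865879/4251528 - (53606441/616471560)*sqrt(145).
At 11/7: a pole of order 2; residue 865879/2125764.

Denominator factor (β - 11/7)^2: pole of order 2 at 11/7, modulus 11/7.
Denominator factor (β**2 + 7*β/4 - 3/2): discriminant 145/16, real irrational roots -7/8 + (1/8)*sqrt(145) and -7/8 - (1/8)*sqrt(145); poles of order 1, moduli -7/8 + (1/8)*sqrt(145) and 7/8 + (1/8)*sqrt(145).
The radius of convergence is the smallest modulus among the singular points: -7/8 + (1/8)*sqrt(145).
The factor β**2 + 7*β/4 - 3/2 splits as (β - a)(β - a') with a = -7/8 - (1/8)*sqrt(145), a' = -7/8 + (1/8)*sqrt(145). At the order-1 pole a set g(β) = (β - a)*f(β) = [(-6*β**2 + 25*β/16 - 31/16)/(β - 11/7)**2] / (β - a').
Simple pole: residue = g(a) at a = -7/8 - (1/8)*sqrt(145), which is -865879/4251528 + (53606441/616471560)*sqrt(145).
The factor β**2 + 7*β/4 - 3/2 splits as (β - a)(β - a') with a = -7/8 + (1/8)*sqrt(145), a' = -7/8 - (1/8)*sqrt(145). At the order-1 pole a set g(β) = (β - a)*f(β) = [(-6*β**2 + 25*β/16 - 31/16)/(β - 11/7)**2] / (β - a').
Simple pole: residue = g(a) at a = -7/8 + (1/8)*sqrt(145), which is -865879/4251528 - (53606441/616471560)*sqrt(145).
At the order-2 pole 11/7 set g(β) = (β - (11/7))^2*f(β) = (-6*β**2 + 25*β/16 - 31/16)/(β**2 + 7*β/4 - 3/2).
Order-2 pole: residue = g'(a); g'(11/7) = 865879/2125764, so the residue is 865879/2125764.
List the singular points by increasing real part (a conjugate pair: the negative imaginary part first).


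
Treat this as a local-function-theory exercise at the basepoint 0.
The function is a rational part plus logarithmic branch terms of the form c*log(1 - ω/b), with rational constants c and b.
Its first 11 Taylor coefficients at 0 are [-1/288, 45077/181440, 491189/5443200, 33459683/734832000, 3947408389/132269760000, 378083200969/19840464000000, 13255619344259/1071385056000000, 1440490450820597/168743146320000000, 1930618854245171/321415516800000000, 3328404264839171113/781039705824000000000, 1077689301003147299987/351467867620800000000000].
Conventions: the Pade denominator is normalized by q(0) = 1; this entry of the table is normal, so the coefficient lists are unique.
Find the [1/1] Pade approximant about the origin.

The Pade approximant has numerator coefficients [-1/288, 1021125449/4089385440]; denominator coefficients [1, -491189/1352310].

Taylor coefficients needed (read off): a_0 = -1/288, a_1 = 45077/181440, a_2 = 491189/5443200.
Write the denominator as Q(ω) = 1 + q1*ω. Requiring Q*f - P = O(ω^3) with deg P <= 1 kills the coefficients of ω^2..ω^2 in Q*f:
  ω^2: a_2 + q1*a_1 = 0, i.e. 491189/5443200 + (45077/181440)*q1 = 0.
Solving this linear system: q1 = -491189/1352310.
The numerator is Q*f truncated at degree 1: P0 = a_0 = -1/288; P1 = a_1 + q1*a_0 = 1021125449/4089385440.


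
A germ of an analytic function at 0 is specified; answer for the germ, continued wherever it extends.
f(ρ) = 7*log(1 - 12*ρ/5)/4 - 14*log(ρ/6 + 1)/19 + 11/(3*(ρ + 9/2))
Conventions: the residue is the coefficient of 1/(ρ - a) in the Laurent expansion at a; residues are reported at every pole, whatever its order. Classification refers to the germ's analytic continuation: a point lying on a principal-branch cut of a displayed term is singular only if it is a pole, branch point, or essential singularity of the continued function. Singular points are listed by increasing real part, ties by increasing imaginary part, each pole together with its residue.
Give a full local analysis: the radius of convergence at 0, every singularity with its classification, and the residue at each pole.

Radius of convergence at 0: 5/12.
At -6: a logarithmic branch point.
At -9/2: a pole of order 1; residue 11/3.
At 5/12: a logarithmic branch point.

Denominator factor (ρ + 9/2): pole of order 1 at -9/2, modulus 9/2.
Branch term (-14/19)*log(1 - ρ/(-6)): its argument vanishes at ρ = -6, a logarithmic branch point, modulus 6.
Branch term (7/4)*log(1 - ρ/(5/12)): its argument vanishes at ρ = 5/12, a logarithmic branch point, modulus 5/12.
The radius of convergence is the smallest modulus among the singular points: 5/12.
The branch terms are analytic at -9/2 and contribute nothing to the residue; only the rational part matters.
At the order-1 pole -9/2 set g(ρ) = (ρ - (-9/2))*(rational part) = 11/3.
Simple pole: residue = g(a) at a = -9/2, which is 11/3.
List the singular points by increasing real part (a conjugate pair: the negative imaginary part first).


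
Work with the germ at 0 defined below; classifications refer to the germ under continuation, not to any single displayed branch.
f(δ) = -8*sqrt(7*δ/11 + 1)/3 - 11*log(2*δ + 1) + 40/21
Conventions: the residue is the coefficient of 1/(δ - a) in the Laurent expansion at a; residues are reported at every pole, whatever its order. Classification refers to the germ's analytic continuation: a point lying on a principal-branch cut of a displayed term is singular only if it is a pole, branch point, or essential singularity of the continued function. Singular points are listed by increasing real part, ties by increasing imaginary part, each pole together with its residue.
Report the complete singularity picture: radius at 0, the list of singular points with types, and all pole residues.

Radius of convergence at 0: 1/2.
At -11/7: an algebraic (square-root) branch point.
At -1/2: a logarithmic branch point.

Branch term (-8/3)*sqrt(1 - δ/(-11/7)): its argument vanishes at δ = -11/7, a square-root branch point, modulus 11/7.
Branch term (-11)*log(1 - δ/(-1/2)): its argument vanishes at δ = -1/2, a logarithmic branch point, modulus 1/2.
The radius of convergence is the smallest modulus among the singular points: 1/2.
List the singular points by increasing real part (a conjugate pair: the negative imaginary part first).


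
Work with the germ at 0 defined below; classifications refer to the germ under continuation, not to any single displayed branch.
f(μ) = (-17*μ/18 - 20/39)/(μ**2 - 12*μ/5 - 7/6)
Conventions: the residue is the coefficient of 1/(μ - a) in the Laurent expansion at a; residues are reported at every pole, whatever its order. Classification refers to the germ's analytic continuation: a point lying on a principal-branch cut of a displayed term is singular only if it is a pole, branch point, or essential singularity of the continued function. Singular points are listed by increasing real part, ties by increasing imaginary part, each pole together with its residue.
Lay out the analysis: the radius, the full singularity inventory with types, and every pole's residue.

Radius of convergence at 0: -6/5 + (1/30)*sqrt(2346).
At 6/5 - (1/30)*sqrt(2346): a pole of order 1; residue -17/36 + (107/10166)*sqrt(2346).
At 6/5 + (1/30)*sqrt(2346): a pole of order 1; residue -17/36 - (107/10166)*sqrt(2346).

Denominator factor (μ**2 - 12*μ/5 - 7/6): discriminant 782/75, real irrational roots 6/5 + (1/30)*sqrt(2346) and 6/5 - (1/30)*sqrt(2346); poles of order 1, moduli 6/5 + (1/30)*sqrt(2346) and -6/5 + (1/30)*sqrt(2346).
The radius of convergence is the smallest modulus among the singular points: -6/5 + (1/30)*sqrt(2346).
The factor μ**2 - 12*μ/5 - 7/6 splits as (μ - a)(μ - a') with a = 6/5 - (1/30)*sqrt(2346), a' = 6/5 + (1/30)*sqrt(2346). At the order-1 pole a set g(μ) = (μ - a)*f(μ) = [-17*μ/18 - 20/39] / (μ - a').
Simple pole: residue = g(a) at a = 6/5 - (1/30)*sqrt(2346), which is -17/36 + (107/10166)*sqrt(2346).
The factor μ**2 - 12*μ/5 - 7/6 splits as (μ - a)(μ - a') with a = 6/5 + (1/30)*sqrt(2346), a' = 6/5 - (1/30)*sqrt(2346). At the order-1 pole a set g(μ) = (μ - a)*f(μ) = [-17*μ/18 - 20/39] / (μ - a').
Simple pole: residue = g(a) at a = 6/5 + (1/30)*sqrt(2346), which is -17/36 - (107/10166)*sqrt(2346).
List the singular points by increasing real part (a conjugate pair: the negative imaginary part first).


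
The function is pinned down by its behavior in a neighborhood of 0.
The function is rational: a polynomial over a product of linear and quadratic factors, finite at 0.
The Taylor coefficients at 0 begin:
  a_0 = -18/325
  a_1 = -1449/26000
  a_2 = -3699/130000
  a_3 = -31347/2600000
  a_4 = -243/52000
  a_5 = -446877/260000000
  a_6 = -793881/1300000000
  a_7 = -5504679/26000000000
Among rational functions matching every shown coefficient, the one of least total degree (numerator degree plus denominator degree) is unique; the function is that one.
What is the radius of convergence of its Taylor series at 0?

The radius of convergence is 10/3.

No rational of total degree below 3 reproduces all 8 coefficients; solving the [1/2] Pade equations on them gives f(h) = (-h/4 - 8/13)/(h - 10/3)**2, whose expansion matches every shown term.
Denominator factor (h - 10/3)^2: pole of order 2 at 10/3, modulus 10/3.
The radius of convergence is the smallest modulus among the singular points: 10/3.


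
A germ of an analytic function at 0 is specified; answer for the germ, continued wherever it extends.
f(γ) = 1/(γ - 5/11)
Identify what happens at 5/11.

The point is a pole of order 1.

The denominator factor γ - 5/11 vanishes at 5/11 and appears to the power 1; the numerator there equals 1, nonzero, and no other factor vanishes.
Hence a pole whose order is the multiplicity, 1.


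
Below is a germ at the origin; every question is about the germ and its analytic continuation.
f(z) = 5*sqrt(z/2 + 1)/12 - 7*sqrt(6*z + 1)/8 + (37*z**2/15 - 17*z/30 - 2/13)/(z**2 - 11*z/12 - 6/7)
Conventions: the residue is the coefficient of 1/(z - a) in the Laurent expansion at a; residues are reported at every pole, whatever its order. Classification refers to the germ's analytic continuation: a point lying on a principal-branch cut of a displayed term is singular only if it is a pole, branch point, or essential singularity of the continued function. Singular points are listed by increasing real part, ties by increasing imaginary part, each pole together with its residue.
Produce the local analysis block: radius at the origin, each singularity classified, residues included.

Denominator factor (z**2 - 11*z/12 - 6/7): discriminant 4303/1008, real irrational roots 11/24 + (1/168)*sqrt(30121) and 11/24 - (1/168)*sqrt(30121); poles of order 1, moduli 11/24 + (1/168)*sqrt(30121) and -11/24 + (1/168)*sqrt(30121).
Branch term (5/12)*sqrt(1 - z/(-2)): its argument vanishes at z = -2, a square-root branch point, modulus 2.
Branch term (-7/8)*sqrt(1 - z/(-1/6)): its argument vanishes at z = -1/6, a square-root branch point, modulus 1/6.
The radius of convergence is the smallest modulus among the singular points: 1/6.
The branch terms are analytic at 11/24 - (1/168)*sqrt(30121) and contribute nothing to the residue; only the rational part matters.
The factor z**2 - 11*z/12 - 6/7 splits as (z - a)(z - a') with a = 11/24 - (1/168)*sqrt(30121), a' = 11/24 + (1/168)*sqrt(30121). At the order-1 pole a set g(z) = (z - a)*(rational part) = [37*z**2/15 - 17*z/30 - 2/13] / (z - a').
Simple pole: residue = g(a) at a = 11/24 - (1/168)*sqrt(30121), which is 61/72 - (1075993/140966280)*sqrt(30121).
The branch terms are analytic at 11/24 + (1/168)*sqrt(30121) and contribute nothing to the residue; only the rational part matters.
The factor z**2 - 11*z/12 - 6/7 splits as (z - a)(z - a') with a = 11/24 + (1/168)*sqrt(30121), a' = 11/24 - (1/168)*sqrt(30121). At the order-1 pole a set g(z) = (z - a)*(rational part) = [37*z**2/15 - 17*z/30 - 2/13] / (z - a').
Simple pole: residue = g(a) at a = 11/24 + (1/168)*sqrt(30121), which is 61/72 + (1075993/140966280)*sqrt(30121).
List the singular points by increasing real part (a conjugate pair: the negative imaginary part first).

Radius of convergence at 0: 1/6.
At -2: an algebraic (square-root) branch point.
At 11/24 - (1/168)*sqrt(30121): a pole of order 1; residue 61/72 - (1075993/140966280)*sqrt(30121).
At -1/6: an algebraic (square-root) branch point.
At 11/24 + (1/168)*sqrt(30121): a pole of order 1; residue 61/72 + (1075993/140966280)*sqrt(30121).


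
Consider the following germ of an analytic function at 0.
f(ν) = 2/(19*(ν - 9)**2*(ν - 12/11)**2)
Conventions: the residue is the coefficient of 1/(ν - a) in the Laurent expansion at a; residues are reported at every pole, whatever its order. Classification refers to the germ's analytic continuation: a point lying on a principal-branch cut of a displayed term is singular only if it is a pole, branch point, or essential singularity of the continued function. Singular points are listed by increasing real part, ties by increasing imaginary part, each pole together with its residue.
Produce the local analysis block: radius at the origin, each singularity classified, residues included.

Radius of convergence at 0: 12/11.
At 12/11: a pole of order 2; residue 5324/12511557.
At 9: a pole of order 2; residue -5324/12511557.

Denominator factor (ν - 12/11)^2: pole of order 2 at 12/11, modulus 12/11.
Denominator factor (ν - 9)^2: pole of order 2 at 9, modulus 9.
The radius of convergence is the smallest modulus among the singular points: 12/11.
At the order-2 pole 12/11 set g(ν) = (ν - (12/11))^2*f(ν) = 2/(19*(ν - 9)**2).
Order-2 pole: residue = g'(a); g'(12/11) = 5324/12511557, so the residue is 5324/12511557.
At the order-2 pole 9 set g(ν) = (ν - (9))^2*f(ν) = 2/(19*(ν - 12/11)**2).
Order-2 pole: residue = g'(a); g'(9) = -5324/12511557, so the residue is -5324/12511557.
List the singular points by increasing real part (a conjugate pair: the negative imaginary part first).


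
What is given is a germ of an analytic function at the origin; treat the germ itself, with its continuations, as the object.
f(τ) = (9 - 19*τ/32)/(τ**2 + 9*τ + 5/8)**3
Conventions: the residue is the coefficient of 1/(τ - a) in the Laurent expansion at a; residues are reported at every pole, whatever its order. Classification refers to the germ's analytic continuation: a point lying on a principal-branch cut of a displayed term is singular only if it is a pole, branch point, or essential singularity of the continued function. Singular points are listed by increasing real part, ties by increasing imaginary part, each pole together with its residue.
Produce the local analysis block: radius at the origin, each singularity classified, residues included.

Denominator factor (τ**2 + 9*τ + 5/8)^3: discriminant 157/2, real irrational roots -9/2 + (1/4)*sqrt(314) and -9/2 - (1/4)*sqrt(314); poles of order 3, moduli 9/2 - (1/4)*sqrt(314) and 9/2 + (1/4)*sqrt(314).
The radius of convergence is the smallest modulus among the singular points: 9/2 - (1/4)*sqrt(314).
The factor τ**2 + 9*τ + 5/8 splits as (τ - a)(τ - a') with a = -9/2 - (1/4)*sqrt(314), a' = -9/2 + (1/4)*sqrt(314). At the order-3 pole a set g(τ) = (τ - a)^3*f(τ) = [9 - 19*τ/32] / (τ - a')^3.
Order-3 pole: residue = g''(a)/2; g''(-9/2 - (1/4)*sqrt(314)) = -(2241/15479572)*sqrt(314), so the residue is -(2241/30959144)*sqrt(314).
The factor τ**2 + 9*τ + 5/8 splits as (τ - a)(τ - a') with a = -9/2 + (1/4)*sqrt(314), a' = -9/2 - (1/4)*sqrt(314). At the order-3 pole a set g(τ) = (τ - a)^3*f(τ) = [9 - 19*τ/32] / (τ - a')^3.
Order-3 pole: residue = g''(a)/2; g''(-9/2 + (1/4)*sqrt(314)) = (2241/15479572)*sqrt(314), so the residue is (2241/30959144)*sqrt(314).
List the singular points by increasing real part (a conjugate pair: the negative imaginary part first).

Radius of convergence at 0: 9/2 - (1/4)*sqrt(314).
At -9/2 - (1/4)*sqrt(314): a pole of order 3; residue -(2241/30959144)*sqrt(314).
At -9/2 + (1/4)*sqrt(314): a pole of order 3; residue (2241/30959144)*sqrt(314).


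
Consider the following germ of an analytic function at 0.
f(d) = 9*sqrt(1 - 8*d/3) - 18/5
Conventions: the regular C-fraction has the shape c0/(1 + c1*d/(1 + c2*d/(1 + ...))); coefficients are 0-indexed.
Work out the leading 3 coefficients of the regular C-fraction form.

The regular C-fraction coefficients are [27/5, 20/9, -26/9].

Taylor coefficients (expand at 0): a_0 = 27/5, a_1 = -12, a_2 = -8.
c0 = a_0 = 27/5. Peel one level at a time: if S = 1 + c*d/S' with S'(0) = 1, then c is the d-coefficient of S and S' = c*d/(S - 1).
S_1 = c0/f = 1 + (20/9)*d + (520/81)*d^2 + ...; c1 = 20/9.
S_2 = c1*d/(S_1 - 1) = 1 + (-26/9)*d + ...; c2 = -26/9.


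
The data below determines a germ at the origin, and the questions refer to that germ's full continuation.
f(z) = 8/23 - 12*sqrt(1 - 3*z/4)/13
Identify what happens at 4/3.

The term (-12/13)*sqrt(1 - z/(4/3)) has argument 1 - 4/3/(4/3) = 0 at 4/3: a square-root (algebraic, two-sheeted) branch point; the remaining terms are analytic or single-valued there.

The point is an algebraic (square-root) branch point.


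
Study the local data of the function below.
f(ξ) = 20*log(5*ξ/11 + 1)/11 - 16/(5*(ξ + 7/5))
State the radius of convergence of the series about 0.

Denominator factor (ξ + 7/5): pole of order 1 at -7/5, modulus 7/5.
Branch term (20/11)*log(1 - ξ/(-11/5)): its argument vanishes at ξ = -11/5, a logarithmic branch point, modulus 11/5.
The radius of convergence is the smallest modulus among the singular points: 7/5.

The radius of convergence is 7/5.


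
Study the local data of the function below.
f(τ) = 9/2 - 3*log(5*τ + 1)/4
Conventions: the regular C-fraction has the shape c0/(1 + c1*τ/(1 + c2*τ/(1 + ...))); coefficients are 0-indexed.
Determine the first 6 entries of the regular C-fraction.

The regular C-fraction coefficients are [9/2, 5/6, 5/3, 5/4, 5/4, 4/3].

Taylor coefficients (expand at 0): a_0 = 9/2, a_1 = -15/4, a_2 = 75/8, a_3 = -125/4, a_4 = 1875/16, a_5 = -1875/4.
c0 = a_0 = 9/2. Peel one level at a time: if S = 1 + c*τ/S' with S'(0) = 1, then c is the τ-coefficient of S and S' = c*τ/(S - 1).
S_1 = c0/f = 1 + (5/6)*τ + (-25/18)*τ^2 + ...; c1 = 5/6.
S_2 = c1*τ/(S_1 - 1) = 1 + (5/3)*τ + (-25/12)*τ^2 + ...; c2 = 5/3.
S_3 = c2*τ/(S_2 - 1) = 1 + (5/4)*τ + (-25/16)*τ^2 + ...; c3 = 5/4.
S_4 = c3*τ/(S_3 - 1) = 1 + (5/4)*τ + (-5/3)*τ^2 + ...; c4 = 5/4.
S_5 = c4*τ/(S_4 - 1) = 1 + (4/3)*τ + ...; c5 = 4/3.


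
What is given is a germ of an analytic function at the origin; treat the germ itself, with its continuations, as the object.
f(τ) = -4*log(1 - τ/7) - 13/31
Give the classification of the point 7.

The point is a logarithmic branch point.

The term (-4)*log(1 - τ/(7)) has argument 1 - 7/(7) = 0 at 7: a logarithmic (infinitely-sheeted) branch point; the remaining terms are analytic or single-valued there.


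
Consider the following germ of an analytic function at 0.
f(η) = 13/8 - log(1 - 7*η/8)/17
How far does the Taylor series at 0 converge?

The radius of convergence is 8/7.

Branch term (-1/17)*log(1 - η/(8/7)): its argument vanishes at η = 8/7, a logarithmic branch point, modulus 8/7.
The radius of convergence is the smallest modulus among the singular points: 8/7.


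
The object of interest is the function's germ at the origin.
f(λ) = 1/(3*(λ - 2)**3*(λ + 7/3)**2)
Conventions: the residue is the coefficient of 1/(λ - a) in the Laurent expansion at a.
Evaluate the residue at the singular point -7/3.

The residue is -81/28561.

At the order-2 pole -7/3 set g(λ) = (λ - (-7/3))^2*f(λ) = 1/(3*(λ - 2)**3).
Order-2 pole: residue = g'(a); g'(-7/3) = -81/28561, so the residue is -81/28561.


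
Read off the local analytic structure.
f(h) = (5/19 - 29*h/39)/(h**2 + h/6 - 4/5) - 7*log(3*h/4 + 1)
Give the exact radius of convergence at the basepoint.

Denominator factor (h**2 + h/6 - 4/5): discriminant 581/180, real irrational roots -1/12 + (1/60)*sqrt(2905) and -1/12 - (1/60)*sqrt(2905); poles of order 1, moduli -1/12 + (1/60)*sqrt(2905) and 1/12 + (1/60)*sqrt(2905).
Branch term (-7)*log(1 - h/(-4/3)): its argument vanishes at h = -4/3, a logarithmic branch point, modulus 4/3.
The radius of convergence is the smallest modulus among the singular points: -1/12 + (1/60)*sqrt(2905).

The radius of convergence is -1/12 + (1/60)*sqrt(2905).


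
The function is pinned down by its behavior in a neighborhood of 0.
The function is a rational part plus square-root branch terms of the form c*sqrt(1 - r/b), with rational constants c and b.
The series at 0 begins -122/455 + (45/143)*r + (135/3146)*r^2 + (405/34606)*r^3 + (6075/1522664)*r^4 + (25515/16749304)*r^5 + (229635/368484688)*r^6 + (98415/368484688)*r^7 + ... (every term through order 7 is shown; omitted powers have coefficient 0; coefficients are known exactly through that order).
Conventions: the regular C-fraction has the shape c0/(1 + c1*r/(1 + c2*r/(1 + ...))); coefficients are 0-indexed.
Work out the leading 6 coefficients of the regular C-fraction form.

The regular C-fraction coefficients are [-122/455, 1575/1342, -879/671, -183/12892, -303/1172, -879/12221].

Taylor coefficients (read off): a_0 = -122/455, a_1 = 45/143, a_2 = 135/3146, a_3 = 405/34606, a_4 = 6075/1522664, a_5 = 25515/16749304.
c0 = a_0 = -122/455. Peel one level at a time: if S = 1 + c*r/S' with S'(0) = 1, then c is the r-coefficient of S and S' = c*r/(S - 1).
S_1 = c0/f = 1 + (1575/1342)*r + (1384425/900482)*r^2 + ...; c1 = 1575/1342.
S_2 = c1*r/(S_1 - 1) = 1 + (-879/671)*r + (-9/484)*r^2 + ...; c2 = -879/671.
S_3 = c2*r/(S_2 - 1) = 1 + (-183/12892)*r + (-55449/15109424)*r^2 + ...; c3 = -183/12892.
S_4 = c3*r/(S_3 - 1) = 1 + (-303/1172)*r + (-9/484)*r^2 + ...; c4 = -303/1172.
S_5 = c4*r/(S_4 - 1) = 1 + (-879/12221)*r + ...; c5 = -879/12221.


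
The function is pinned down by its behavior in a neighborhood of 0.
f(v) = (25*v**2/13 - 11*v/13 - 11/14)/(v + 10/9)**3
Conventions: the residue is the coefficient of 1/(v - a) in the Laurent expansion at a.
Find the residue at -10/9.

The residue is 25/13.

At the order-3 pole -10/9 set g(v) = (v - (-10/9))^3*f(v) = 25*v**2/13 - 11*v/13 - 11/14.
Order-3 pole: residue = g''(a)/2; g''(-10/9) = 50/13, so the residue is 25/13.


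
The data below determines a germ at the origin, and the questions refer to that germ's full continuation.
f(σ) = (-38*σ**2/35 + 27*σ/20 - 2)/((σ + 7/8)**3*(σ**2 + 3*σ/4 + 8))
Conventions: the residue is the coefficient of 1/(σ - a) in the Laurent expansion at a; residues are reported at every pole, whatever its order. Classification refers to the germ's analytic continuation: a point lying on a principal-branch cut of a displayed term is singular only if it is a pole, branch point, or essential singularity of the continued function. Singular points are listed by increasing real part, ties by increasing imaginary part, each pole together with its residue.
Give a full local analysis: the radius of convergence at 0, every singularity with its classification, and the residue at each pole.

Radius of convergence at 0: 7/8.
At -7/8: a pole of order 3; residue -50514304/1630980855.
At (-3/8) - ((1/8)*sqrt(503))*i: a pole of order 1; residue (25257152/1630980855) - ((2317565504/820383370065)*sqrt(503))*i.
At (-3/8) + ((1/8)*sqrt(503))*i: a pole of order 1; residue (25257152/1630980855) + ((2317565504/820383370065)*sqrt(503))*i.

Denominator factor (σ**2 + 3*σ/4 + 8): discriminant -503/16, complex-conjugate roots (-3/8) + ((1/8)*sqrt(503))*i and (-3/8) - ((1/8)*sqrt(503))*i; poles of order 1, moduli (2)*sqrt(2) and (2)*sqrt(2).
Denominator factor (σ + 7/8)^3: pole of order 3 at -7/8, modulus 7/8.
The radius of convergence is the smallest modulus among the singular points: 7/8.
At the order-3 pole -7/8 set g(σ) = (σ - (-7/8))^3*f(σ) = (-38*σ**2/35 + 27*σ/20 - 2)/(σ**2 + 3*σ/4 + 8).
Order-3 pole: residue = g''(a)/2; g''(-7/8) = -101028608/1630980855, so the residue is -50514304/1630980855.
The factor σ**2 + 3*σ/4 + 8 splits as (σ - a)(σ - a') with a = (-3/8) - ((1/8)*sqrt(503))*i, a' = (-3/8) + ((1/8)*sqrt(503))*i. At the order-1 pole a set g(σ) = (σ - a)*f(σ) = [(-38*σ**2/35 + 27*σ/20 - 2)/(σ + 7/8)**3] / (σ - a').
Simple pole: residue = g(a) at a = (-3/8) - ((1/8)*sqrt(503))*i, which is (25257152/1630980855) - ((2317565504/820383370065)*sqrt(503))*i.
The factor σ**2 + 3*σ/4 + 8 splits as (σ - a)(σ - a') with a = (-3/8) + ((1/8)*sqrt(503))*i, a' = (-3/8) - ((1/8)*sqrt(503))*i. At the order-1 pole a set g(σ) = (σ - a)*f(σ) = [(-38*σ**2/35 + 27*σ/20 - 2)/(σ + 7/8)**3] / (σ - a').
Simple pole: residue = g(a) at a = (-3/8) + ((1/8)*sqrt(503))*i, which is (25257152/1630980855) + ((2317565504/820383370065)*sqrt(503))*i.
List the singular points by increasing real part (a conjugate pair: the negative imaginary part first).


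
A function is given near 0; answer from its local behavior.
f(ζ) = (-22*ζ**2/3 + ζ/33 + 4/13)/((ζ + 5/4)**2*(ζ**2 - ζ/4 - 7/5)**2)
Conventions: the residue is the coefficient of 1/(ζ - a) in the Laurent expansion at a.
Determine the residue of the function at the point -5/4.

At the order-2 pole -5/4 set g(ζ) = (ζ - (-5/4))^2*f(ζ) = (-22*ζ**2/3 + ζ/33 + 4/13)/(ζ**2 - ζ/4 - 7/5)**2.
Order-2 pole: residue = g'(a); g'(-5/4) = -4016800/8151, so the residue is -4016800/8151.

The residue is -4016800/8151.


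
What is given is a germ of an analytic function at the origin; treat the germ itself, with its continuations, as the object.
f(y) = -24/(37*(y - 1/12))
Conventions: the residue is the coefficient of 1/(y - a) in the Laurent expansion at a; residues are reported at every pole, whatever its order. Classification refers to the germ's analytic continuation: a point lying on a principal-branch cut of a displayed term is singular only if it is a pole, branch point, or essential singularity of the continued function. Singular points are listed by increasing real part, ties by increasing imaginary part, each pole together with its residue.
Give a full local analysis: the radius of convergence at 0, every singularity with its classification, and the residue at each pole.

Radius of convergence at 0: 1/12.
At 1/12: a pole of order 1; residue -24/37.

Denominator factor (y - 1/12): pole of order 1 at 1/12, modulus 1/12.
The radius of convergence is the smallest modulus among the singular points: 1/12.
At the order-1 pole 1/12 set g(y) = (y - (1/12))*f(y) = -24/37.
Simple pole: residue = g(a) at a = 1/12, which is -24/37.


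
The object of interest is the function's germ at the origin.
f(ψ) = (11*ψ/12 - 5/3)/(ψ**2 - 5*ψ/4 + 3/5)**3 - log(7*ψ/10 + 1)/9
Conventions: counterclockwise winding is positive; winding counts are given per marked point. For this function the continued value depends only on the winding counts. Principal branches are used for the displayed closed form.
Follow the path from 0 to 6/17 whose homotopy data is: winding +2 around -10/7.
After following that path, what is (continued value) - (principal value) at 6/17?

The rational part is single-valued and drops out of the difference; each branch term changes only by its own monodromy.
(-1/9)*log(1 - ψ/(-10/7)): each positive loop around -10/7 adds 2*pi*i to the log, so winding +2 contributes (-1/9)*(2)*2*pi*i = -(4/9)*pi*i.
Summing the contributions at ψ = 6/17 gives -(4/9)*pi*i.

Continued minus principal equals -(4/9)*pi*i.


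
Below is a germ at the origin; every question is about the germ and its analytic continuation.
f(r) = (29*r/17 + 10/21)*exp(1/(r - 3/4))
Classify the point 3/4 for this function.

The point is an essential singularity.

The exponent 1/(r - (3/4)) has a pole at 3/4, so exp(1/(r - (3/4))) takes every nonzero value near it: an essential singularity (not a pole of any order).


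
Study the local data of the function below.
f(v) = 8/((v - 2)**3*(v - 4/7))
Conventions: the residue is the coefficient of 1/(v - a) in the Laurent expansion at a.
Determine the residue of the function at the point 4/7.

The residue is -343/125.

At the order-1 pole 4/7 set g(v) = (v - (4/7))*f(v) = 8/(v - 2)**3.
Simple pole: residue = g(a) at a = 4/7, which is -343/125.


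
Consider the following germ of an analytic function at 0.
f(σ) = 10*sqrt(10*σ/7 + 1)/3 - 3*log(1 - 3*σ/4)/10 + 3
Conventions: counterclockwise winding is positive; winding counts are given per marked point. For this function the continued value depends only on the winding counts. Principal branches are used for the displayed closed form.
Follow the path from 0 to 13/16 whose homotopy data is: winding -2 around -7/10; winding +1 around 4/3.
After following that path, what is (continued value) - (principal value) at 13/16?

The rational part is single-valued and drops out of the difference; each branch term changes only by its own monodromy.
(10/3)*sqrt(1 - σ/(-7/10)): winding -2 is even, the square root returns to the same sheet, contribution 0.
(-3/10)*log(1 - σ/(4/3)): each positive loop around 4/3 adds 2*pi*i to the log, so winding +1 contributes (-3/10)*(1)*2*pi*i = -(3/5)*pi*i.
Summing the contributions at σ = 13/16 gives -(3/5)*pi*i.

Continued minus principal equals -(3/5)*pi*i.


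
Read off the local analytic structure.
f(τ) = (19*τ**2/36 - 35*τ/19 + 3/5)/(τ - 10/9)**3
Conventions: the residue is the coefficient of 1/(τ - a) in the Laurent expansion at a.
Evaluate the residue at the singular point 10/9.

The residue is 19/36.

At the order-3 pole 10/9 set g(τ) = (τ - (10/9))^3*f(τ) = 19*τ**2/36 - 35*τ/19 + 3/5.
Order-3 pole: residue = g''(a)/2; g''(10/9) = 19/18, so the residue is 19/36.


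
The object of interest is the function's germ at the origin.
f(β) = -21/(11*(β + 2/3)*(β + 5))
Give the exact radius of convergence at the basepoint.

Denominator factor (β + 2/3): pole of order 1 at -2/3, modulus 2/3.
Denominator factor (β + 5): pole of order 1 at -5, modulus 5.
The radius of convergence is the smallest modulus among the singular points: 2/3.

The radius of convergence is 2/3.


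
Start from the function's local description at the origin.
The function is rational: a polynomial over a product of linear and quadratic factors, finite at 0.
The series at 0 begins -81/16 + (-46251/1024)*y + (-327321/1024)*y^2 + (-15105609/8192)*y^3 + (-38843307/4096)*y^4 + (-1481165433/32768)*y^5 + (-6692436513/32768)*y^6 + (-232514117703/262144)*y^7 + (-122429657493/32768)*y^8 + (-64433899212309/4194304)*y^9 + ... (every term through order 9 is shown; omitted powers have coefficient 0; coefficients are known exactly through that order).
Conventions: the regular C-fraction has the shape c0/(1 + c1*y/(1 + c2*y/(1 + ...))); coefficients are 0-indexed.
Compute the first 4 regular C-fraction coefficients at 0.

The regular C-fraction coefficients are [-81/16, -571/64, 67417/36544, -193217832/38495107].

Taylor coefficients (read off): a_0 = -81/16, a_1 = -46251/1024, a_2 = -327321/1024, a_3 = -15105609/8192.
c0 = a_0 = -81/16. Peel one level at a time: if S = 1 + c*y/S' with S'(0) = 1, then c is the y-coefficient of S and S' = c*y/(S - 1).
S_1 = c0/f = 1 + (-571/64)*y + (67417/4096)*y^2 + ...; c1 = -571/64.
S_2 = c1*y/(S_1 - 1) = 1 + (67417/36544)*y + (24152229/2608328)*y^2 + ...; c2 = 67417/36544.
S_3 = c2*y/(S_2 - 1) = 1 + (-193217832/38495107)*y + ...; c3 = -193217832/38495107.


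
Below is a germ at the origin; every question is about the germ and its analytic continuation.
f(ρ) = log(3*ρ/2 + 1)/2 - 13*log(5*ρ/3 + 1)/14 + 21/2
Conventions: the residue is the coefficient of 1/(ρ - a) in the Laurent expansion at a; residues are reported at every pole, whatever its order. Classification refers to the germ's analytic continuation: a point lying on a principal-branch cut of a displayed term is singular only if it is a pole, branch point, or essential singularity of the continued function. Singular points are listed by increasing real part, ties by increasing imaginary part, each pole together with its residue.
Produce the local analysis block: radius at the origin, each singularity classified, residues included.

Branch term (1/2)*log(1 - ρ/(-2/3)): its argument vanishes at ρ = -2/3, a logarithmic branch point, modulus 2/3.
Branch term (-13/14)*log(1 - ρ/(-3/5)): its argument vanishes at ρ = -3/5, a logarithmic branch point, modulus 3/5.
The radius of convergence is the smallest modulus among the singular points: 3/5.
List the singular points by increasing real part (a conjugate pair: the negative imaginary part first).

Radius of convergence at 0: 3/5.
At -2/3: a logarithmic branch point.
At -3/5: a logarithmic branch point.


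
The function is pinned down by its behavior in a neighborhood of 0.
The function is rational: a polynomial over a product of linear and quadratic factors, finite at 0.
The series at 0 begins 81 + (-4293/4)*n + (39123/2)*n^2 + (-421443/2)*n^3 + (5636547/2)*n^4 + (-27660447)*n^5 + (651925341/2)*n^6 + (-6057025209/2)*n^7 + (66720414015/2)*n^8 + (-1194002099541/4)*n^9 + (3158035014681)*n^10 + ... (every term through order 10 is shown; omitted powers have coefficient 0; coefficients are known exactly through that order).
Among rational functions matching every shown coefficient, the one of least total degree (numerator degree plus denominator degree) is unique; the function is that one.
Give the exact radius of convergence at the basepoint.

No rational of total degree below 9 reproduces all 11 coefficients; solving the [1/8] Pade equations on them gives f(n) = (29*n/4 - 1)/((n - 1/9)**2*(n**2 - 8*n - 1)**3), whose expansion matches every shown term.
Denominator factor (n**2 - 8*n - 1)^3: discriminant 68, real irrational roots 4 + sqrt(17) and 4 - sqrt(17); poles of order 3, moduli 4 + sqrt(17) and -4 + sqrt(17).
Denominator factor (n - 1/9)^2: pole of order 2 at 1/9, modulus 1/9.
The radius of convergence is the smallest modulus among the singular points: 1/9.

The radius of convergence is 1/9.


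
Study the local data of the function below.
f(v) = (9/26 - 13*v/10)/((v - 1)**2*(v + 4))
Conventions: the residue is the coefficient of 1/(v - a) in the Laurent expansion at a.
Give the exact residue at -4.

At the order-1 pole -4 set g(v) = (v - (-4))*f(v) = (9/26 - 13*v/10)/(v - 1)**2.
Simple pole: residue = g(a) at a = -4, which is 721/3250.

The residue is 721/3250.


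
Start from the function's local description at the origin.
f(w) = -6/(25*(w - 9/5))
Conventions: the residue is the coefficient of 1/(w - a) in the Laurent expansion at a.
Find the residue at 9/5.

At the order-1 pole 9/5 set g(w) = (w - (9/5))*f(w) = -6/25.
Simple pole: residue = g(a) at a = 9/5, which is -6/25.

The residue is -6/25.


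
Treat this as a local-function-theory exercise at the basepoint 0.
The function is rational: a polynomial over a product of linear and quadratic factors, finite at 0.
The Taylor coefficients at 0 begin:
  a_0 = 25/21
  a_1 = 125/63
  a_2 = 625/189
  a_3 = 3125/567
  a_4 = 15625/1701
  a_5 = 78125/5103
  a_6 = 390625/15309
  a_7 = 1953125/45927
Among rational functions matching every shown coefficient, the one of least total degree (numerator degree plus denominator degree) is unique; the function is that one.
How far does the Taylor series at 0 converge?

No rational of total degree below 1 reproduces all 8 coefficients; solving the [0/1] Pade equations on them gives f(j) = -5/(7*(j - 3/5)), whose expansion matches every shown term.
Denominator factor (j - 3/5): pole of order 1 at 3/5, modulus 3/5.
The radius of convergence is the smallest modulus among the singular points: 3/5.

The radius of convergence is 3/5.


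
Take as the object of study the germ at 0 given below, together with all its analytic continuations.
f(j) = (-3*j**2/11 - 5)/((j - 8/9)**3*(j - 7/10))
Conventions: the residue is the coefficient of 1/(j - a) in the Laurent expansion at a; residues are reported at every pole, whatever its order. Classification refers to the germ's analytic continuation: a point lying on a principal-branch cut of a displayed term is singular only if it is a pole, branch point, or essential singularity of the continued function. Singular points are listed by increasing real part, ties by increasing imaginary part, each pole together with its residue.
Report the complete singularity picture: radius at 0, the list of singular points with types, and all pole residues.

Denominator factor (j - 7/10): pole of order 1 at 7/10, modulus 7/10.
Denominator factor (j - 8/9)^3: pole of order 3 at 8/9, modulus 8/9.
The radius of convergence is the smallest modulus among the singular points: 7/10.
At the order-1 pole 7/10 set g(j) = (j - (7/10))*f(j) = (-3*j**2/11 - 5)/(j - 8/9)**3.
Simple pole: residue = g(a) at a = 7/10, which is 41166630/54043.
At the order-3 pole 8/9 set g(j) = (j - (8/9))^3*f(j) = (-3*j**2/11 - 5)/(j - 7/10).
Order-3 pole: residue = g''(a)/2; g''(8/9) = -82333260/54043, so the residue is -41166630/54043.
List the singular points by increasing real part (a conjugate pair: the negative imaginary part first).

Radius of convergence at 0: 7/10.
At 7/10: a pole of order 1; residue 41166630/54043.
At 8/9: a pole of order 3; residue -41166630/54043.


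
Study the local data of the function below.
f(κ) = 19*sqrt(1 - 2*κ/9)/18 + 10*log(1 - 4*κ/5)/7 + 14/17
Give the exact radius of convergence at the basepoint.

Branch term (10/7)*log(1 - κ/(5/4)): its argument vanishes at κ = 5/4, a logarithmic branch point, modulus 5/4.
Branch term (19/18)*sqrt(1 - κ/(9/2)): its argument vanishes at κ = 9/2, a square-root branch point, modulus 9/2.
The radius of convergence is the smallest modulus among the singular points: 5/4.

The radius of convergence is 5/4.


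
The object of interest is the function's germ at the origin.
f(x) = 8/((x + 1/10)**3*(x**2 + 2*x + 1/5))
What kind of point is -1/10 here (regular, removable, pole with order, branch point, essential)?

The denominator factor x + 1/10 vanishes at -1/10 and appears to the power 3; the numerator there equals 8, nonzero, and no other factor vanishes.
Hence a pole whose order is the multiplicity, 3.

The point is a pole of order 3.


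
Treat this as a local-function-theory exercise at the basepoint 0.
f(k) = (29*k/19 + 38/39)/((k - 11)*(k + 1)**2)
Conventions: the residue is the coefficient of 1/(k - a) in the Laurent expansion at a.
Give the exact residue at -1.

At the order-2 pole -1 set g(k) = (k - (-1))^2*f(k) = (29*k/19 + 38/39)/(k - 11).
Order-2 pole: residue = g'(a); g'(-1) = -13163/106704, so the residue is -13163/106704.

The residue is -13163/106704.


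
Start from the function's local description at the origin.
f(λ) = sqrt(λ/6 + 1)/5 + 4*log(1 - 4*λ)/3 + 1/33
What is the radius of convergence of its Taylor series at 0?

Branch term (1/5)*sqrt(1 - λ/(-6)): its argument vanishes at λ = -6, a square-root branch point, modulus 6.
Branch term (4/3)*log(1 - λ/(1/4)): its argument vanishes at λ = 1/4, a logarithmic branch point, modulus 1/4.
The radius of convergence is the smallest modulus among the singular points: 1/4.

The radius of convergence is 1/4.


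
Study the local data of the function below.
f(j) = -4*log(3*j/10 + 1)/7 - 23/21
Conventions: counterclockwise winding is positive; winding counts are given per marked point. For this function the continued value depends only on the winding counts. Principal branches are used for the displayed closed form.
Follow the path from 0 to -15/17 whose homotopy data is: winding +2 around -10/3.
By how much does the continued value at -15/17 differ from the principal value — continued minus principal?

The rational part is single-valued and drops out of the difference; each branch term changes only by its own monodromy.
(-4/7)*log(1 - j/(-10/3)): each positive loop around -10/3 adds 2*pi*i to the log, so winding +2 contributes (-4/7)*(2)*2*pi*i = -(16/7)*pi*i.
Summing the contributions at j = -15/17 gives -(16/7)*pi*i.

Continued minus principal equals -(16/7)*pi*i.
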